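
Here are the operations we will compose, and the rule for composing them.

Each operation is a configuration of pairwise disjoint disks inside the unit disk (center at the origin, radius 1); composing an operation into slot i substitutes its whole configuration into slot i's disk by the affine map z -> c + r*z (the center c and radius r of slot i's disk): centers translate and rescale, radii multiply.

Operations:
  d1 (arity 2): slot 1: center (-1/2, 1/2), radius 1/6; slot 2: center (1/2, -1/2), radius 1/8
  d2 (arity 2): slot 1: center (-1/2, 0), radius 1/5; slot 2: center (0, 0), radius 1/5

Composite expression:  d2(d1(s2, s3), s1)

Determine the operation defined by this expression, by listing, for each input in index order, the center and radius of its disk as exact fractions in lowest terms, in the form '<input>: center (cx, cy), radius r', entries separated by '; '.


Nesting under d2 composes maps z -> c + r*z down each s-path.
input s2: composing its 2 substitution steps yields center (-3/5, 1/10), radius 1/30
input s3: composing its 2 substitution steps yields center (-2/5, -1/10), radius 1/40
input s1: composing its 1 substitution step yields center (0, 0), radius 1/5

s1: center (0, 0), radius 1/5; s2: center (-3/5, 1/10), radius 1/30; s3: center (-2/5, -1/10), radius 1/40


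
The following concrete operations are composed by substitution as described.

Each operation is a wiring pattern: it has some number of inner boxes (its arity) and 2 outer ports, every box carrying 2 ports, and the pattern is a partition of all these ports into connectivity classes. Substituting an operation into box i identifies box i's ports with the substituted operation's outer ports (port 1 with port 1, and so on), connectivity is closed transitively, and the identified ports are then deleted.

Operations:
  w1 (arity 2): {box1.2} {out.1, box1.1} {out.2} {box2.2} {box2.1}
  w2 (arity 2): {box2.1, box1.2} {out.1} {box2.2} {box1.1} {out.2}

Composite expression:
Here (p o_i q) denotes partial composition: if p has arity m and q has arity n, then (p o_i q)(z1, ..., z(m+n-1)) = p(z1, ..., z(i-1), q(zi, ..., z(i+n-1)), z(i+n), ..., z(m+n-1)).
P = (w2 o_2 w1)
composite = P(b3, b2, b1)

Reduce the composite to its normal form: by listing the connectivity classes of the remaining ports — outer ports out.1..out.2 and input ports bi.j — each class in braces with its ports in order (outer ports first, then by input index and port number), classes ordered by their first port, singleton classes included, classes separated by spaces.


{out.1} {out.2} {b1.1} {b1.2} {b2.1, b3.2} {b2.2} {b3.1}


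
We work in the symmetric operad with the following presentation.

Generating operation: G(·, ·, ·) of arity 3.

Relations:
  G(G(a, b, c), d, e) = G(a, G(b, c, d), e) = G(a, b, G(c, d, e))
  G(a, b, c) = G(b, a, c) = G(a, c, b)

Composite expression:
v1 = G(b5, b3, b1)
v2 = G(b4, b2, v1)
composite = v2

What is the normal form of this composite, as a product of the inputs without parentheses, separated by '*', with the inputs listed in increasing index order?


b1 * b2 * b3 * b4 * b5

Shape and order are irrelevant to G; the b-input set decides.
G(b5, b3, b1) unparenthesizes to b5 * b3 * b1
G(b4, b2, G(b5, b3, b1)) unparenthesizes to b4 * b2 * b5 * b3 * b1
the factors in increasing index order: b1 * b2 * b3 * b4 * b5


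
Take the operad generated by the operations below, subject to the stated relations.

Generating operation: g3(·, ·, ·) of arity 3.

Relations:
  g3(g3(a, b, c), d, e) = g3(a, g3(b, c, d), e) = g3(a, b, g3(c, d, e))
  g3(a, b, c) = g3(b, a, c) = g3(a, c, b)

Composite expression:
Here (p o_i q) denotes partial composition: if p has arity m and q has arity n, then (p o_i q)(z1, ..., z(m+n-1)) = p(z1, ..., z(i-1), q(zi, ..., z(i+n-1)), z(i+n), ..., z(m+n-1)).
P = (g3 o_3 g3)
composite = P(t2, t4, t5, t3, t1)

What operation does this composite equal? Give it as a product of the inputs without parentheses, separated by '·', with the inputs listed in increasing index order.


Shape and order are irrelevant to g3; the t-input set decides.
g3(t5, t3, t1) linearizes to t5 · t3 · t1
g3(t2, t4, g3(t5, t3, t1)) linearizes to t2 · t4 · t5 · t3 · t1
reordering the factors by index: t1 · t2 · t3 · t4 · t5

t1 · t2 · t3 · t4 · t5


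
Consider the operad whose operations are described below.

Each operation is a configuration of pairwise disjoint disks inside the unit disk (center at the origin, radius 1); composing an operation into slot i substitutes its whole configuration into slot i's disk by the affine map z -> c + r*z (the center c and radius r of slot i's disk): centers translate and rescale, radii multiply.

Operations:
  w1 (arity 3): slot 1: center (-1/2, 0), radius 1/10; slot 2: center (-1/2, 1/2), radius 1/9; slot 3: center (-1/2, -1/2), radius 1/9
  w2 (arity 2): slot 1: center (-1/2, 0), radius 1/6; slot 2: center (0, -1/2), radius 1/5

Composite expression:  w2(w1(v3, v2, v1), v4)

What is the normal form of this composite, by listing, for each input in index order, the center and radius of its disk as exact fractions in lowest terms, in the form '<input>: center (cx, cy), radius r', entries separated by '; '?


Below w2, radii multiply path by path; the v-disk centers shift.
input v3: composing its 2 substitution steps yields center (-7/12, 0), radius 1/60
input v2: composing its 2 substitution steps yields center (-7/12, 1/12), radius 1/54
input v1: composing its 2 substitution steps yields center (-7/12, -1/12), radius 1/54
input v4: composing its 1 substitution step yields center (0, -1/2), radius 1/5

v1: center (-7/12, -1/12), radius 1/54; v2: center (-7/12, 1/12), radius 1/54; v3: center (-7/12, 0), radius 1/60; v4: center (0, -1/2), radius 1/5


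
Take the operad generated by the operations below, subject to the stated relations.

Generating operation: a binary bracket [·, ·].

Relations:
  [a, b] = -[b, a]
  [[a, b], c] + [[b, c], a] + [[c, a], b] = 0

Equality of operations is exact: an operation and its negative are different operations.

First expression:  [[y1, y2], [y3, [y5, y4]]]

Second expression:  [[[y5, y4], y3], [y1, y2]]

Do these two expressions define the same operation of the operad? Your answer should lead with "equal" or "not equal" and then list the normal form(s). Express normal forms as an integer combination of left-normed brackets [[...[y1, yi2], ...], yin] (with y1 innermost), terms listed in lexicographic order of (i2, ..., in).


equal; the common form is -[[[[y1, y2], y3], y4], y5] + [[[[y1, y2], y3], y5], y4] + [[[[y1, y2], y4], y5], y3] - [[[[y1, y2], y5], y4], y3]

Reducing the first expression gives -[[[[y1, y2], y3], y4], y5] + [[[[y1, y2], y3], y5], y4] + [[[[y1, y2], y4], y5], y3] - [[[[y1, y2], y5], y4], y3]
Reducing the second expression gives -[[[[y1, y2], y3], y4], y5] + [[[[y1, y2], y3], y5], y4] + [[[[y1, y2], y4], y5], y3] - [[[[y1, y2], y5], y4], y3]
Same normal form: equal.


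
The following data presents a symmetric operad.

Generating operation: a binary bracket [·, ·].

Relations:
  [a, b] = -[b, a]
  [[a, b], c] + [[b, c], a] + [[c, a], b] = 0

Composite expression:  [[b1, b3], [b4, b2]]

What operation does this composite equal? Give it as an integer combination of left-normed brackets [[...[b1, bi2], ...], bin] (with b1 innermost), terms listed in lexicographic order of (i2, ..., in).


Antisymmetry and Jacobi reduce to b1-anchored left-normed brackets.
Composite bracket: [[b1, b3], [b4, b2]]
Under [a, b] = ab - ba we get 8 signed associative words (2^3 = 8).
Coefficients come from the b1-initial words:
  the word b1b3b2b4 carries sign -1 and contributes -[[[b1, b3], b2], b4]
  the word b1b3b4b2 carries sign +1 and contributes +[[[b1, b3], b4], b2]

-[[[b1, b3], b2], b4] + [[[b1, b3], b4], b2]


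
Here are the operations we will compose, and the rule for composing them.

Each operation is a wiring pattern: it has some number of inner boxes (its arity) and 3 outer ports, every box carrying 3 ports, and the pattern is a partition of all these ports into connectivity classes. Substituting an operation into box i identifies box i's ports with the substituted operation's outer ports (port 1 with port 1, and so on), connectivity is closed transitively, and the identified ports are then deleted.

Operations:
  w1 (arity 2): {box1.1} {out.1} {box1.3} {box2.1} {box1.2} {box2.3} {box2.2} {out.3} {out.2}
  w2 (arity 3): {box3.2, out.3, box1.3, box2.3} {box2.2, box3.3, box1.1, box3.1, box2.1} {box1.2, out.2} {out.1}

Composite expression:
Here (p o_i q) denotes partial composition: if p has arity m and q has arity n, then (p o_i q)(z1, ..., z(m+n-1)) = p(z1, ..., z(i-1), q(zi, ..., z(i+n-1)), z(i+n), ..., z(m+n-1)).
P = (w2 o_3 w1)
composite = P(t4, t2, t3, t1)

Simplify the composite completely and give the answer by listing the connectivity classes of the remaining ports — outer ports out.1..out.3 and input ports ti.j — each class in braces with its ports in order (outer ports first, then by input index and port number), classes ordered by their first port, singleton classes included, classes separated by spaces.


{out.1} {out.2, t4.2} {out.3, t2.3, t4.3} {t1.1} {t1.2} {t1.3} {t2.1, t2.2, t4.1} {t3.1} {t3.2} {t3.3}


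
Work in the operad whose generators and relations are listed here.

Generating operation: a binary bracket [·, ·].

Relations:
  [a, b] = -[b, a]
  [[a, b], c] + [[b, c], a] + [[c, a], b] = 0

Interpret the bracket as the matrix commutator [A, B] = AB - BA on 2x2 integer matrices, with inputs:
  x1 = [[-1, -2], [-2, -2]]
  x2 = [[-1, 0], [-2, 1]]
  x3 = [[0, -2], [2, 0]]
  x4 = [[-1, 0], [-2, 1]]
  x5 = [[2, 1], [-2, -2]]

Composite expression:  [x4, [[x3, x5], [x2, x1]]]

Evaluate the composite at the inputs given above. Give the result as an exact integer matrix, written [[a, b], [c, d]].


[x3, x5] = [[2, 8], [8, -2]]
[x2, x1] = [[-4, 4], [-6, 4]]
[[x3, x5], [x2, x1]] = [[-80, 80], [-40, 80]]
[x4, [[x3, x5], [x2, x1]]] = [[160, -160], [240, -160]]

[[160, -160], [240, -160]]


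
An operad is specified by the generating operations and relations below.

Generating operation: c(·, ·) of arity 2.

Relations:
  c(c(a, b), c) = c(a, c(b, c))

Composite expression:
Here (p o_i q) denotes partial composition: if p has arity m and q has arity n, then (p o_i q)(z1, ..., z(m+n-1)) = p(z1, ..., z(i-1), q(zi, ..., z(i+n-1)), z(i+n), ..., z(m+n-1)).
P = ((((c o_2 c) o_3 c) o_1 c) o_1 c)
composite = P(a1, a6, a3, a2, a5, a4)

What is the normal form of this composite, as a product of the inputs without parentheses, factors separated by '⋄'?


a1 ⋄ a6 ⋄ a3 ⋄ a2 ⋄ a5 ⋄ a4

Associativity of c dissolves the nesting; only the a-input order survives.
c(a1, a6) unparenthesizes to a1 ⋄ a6
c(c(a1, a6), a3) unparenthesizes to a1 ⋄ a6 ⋄ a3
c(a5, a4) unparenthesizes to a5 ⋄ a4
c(a2, c(a5, a4)) unparenthesizes to a2 ⋄ a5 ⋄ a4
c(c(c(a1, a6), a3), c(a2, c(a5, a4))) unparenthesizes to a1 ⋄ a6 ⋄ a3 ⋄ a2 ⋄ a5 ⋄ a4


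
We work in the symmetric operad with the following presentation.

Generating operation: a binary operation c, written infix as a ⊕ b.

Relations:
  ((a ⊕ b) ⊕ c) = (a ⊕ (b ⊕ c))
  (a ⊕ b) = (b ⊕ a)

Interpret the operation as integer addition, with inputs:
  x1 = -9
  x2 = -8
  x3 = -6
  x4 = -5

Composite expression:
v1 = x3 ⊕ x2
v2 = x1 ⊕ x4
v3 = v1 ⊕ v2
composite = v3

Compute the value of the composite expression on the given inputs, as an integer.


-28


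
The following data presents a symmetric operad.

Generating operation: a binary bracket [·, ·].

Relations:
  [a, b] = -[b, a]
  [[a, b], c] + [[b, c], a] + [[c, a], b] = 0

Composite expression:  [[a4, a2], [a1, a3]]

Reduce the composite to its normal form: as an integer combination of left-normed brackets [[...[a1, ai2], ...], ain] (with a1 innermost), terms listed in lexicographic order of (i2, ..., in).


[[[a1, a3], a2], a4] - [[[a1, a3], a4], a2]

In the tensor algebra, words opening a1 carry the a1-anchored form.
Composite bracket: [[a4, a2], [a1, a3]]
The bracket unfolds into 8 signed words via [a, b] = ab - ba (2^3 = 8).
Keep just the words that open with a1:
  word a1a3a2a4 has sign +1, contributing +[[[a1, a3], a2], a4]
  word a1a3a4a2 has sign -1, contributing -[[[a1, a3], a4], a2]


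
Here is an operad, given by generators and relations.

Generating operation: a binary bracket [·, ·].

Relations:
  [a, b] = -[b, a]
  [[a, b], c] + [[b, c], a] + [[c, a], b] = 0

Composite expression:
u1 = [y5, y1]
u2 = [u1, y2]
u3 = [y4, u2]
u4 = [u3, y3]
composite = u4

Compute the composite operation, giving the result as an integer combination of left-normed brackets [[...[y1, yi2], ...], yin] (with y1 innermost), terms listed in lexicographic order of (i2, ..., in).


Expand each bracket as ab - ba; the y1-initial words give the coefficients.
Composite bracket: [[y4, [[y5, y1], y2]], y3]
Applying ab - ba throughout gives 16 signed words (2^4 = 16).
The y1-initial words carry the normal form:
  y1y5y2y4y3 appears with sign +1, giving the term +[[[[y1, y5], y2], y4], y3]

[[[[y1, y5], y2], y4], y3]


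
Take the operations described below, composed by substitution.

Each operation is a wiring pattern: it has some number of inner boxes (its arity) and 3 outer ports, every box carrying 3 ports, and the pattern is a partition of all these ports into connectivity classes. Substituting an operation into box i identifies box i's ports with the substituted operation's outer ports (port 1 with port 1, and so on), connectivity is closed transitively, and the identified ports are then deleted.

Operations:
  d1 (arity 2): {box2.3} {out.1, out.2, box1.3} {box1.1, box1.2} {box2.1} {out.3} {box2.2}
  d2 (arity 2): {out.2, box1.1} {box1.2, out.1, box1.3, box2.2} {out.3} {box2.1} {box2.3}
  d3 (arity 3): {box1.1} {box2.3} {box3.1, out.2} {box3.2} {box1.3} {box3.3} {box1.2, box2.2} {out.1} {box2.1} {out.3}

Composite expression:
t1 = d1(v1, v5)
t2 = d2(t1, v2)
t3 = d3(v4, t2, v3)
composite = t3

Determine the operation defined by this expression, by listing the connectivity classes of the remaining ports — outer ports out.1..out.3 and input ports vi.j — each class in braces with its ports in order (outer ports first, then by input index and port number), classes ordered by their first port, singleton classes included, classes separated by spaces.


{out.1} {out.2, v3.1} {out.3} {v1.1, v1.2} {v1.3, v2.2, v4.2} {v2.1} {v2.3} {v3.2} {v3.3} {v4.1} {v4.3} {v5.1} {v5.2} {v5.3}

Treat the ports identified at d3 as solder joints: merge, then drop.
composing d1 on (v1, v5), with out.j its own outer ports: {out.1, out.2, v1.3} {out.3} {v1.1, v1.2} {v5.1} {v5.2} {v5.3}
composing d2 on (v1, v5, v2), with out.j its own outer ports: {out.1, out.2, v1.3, v2.2} {out.3} {v1.1, v1.2} {v2.1} {v2.3} {v5.1} {v5.2} {v5.3}
composing d3 on (v4, v1, v5, v2, v3), with out.j its own outer ports: {out.1} {out.2, v3.1} {out.3} {v1.1, v1.2} {v1.3, v2.2, v4.2} {v2.1} {v2.3} {v3.2} {v3.3} {v4.1} {v4.3} {v5.1} {v5.2} {v5.3}


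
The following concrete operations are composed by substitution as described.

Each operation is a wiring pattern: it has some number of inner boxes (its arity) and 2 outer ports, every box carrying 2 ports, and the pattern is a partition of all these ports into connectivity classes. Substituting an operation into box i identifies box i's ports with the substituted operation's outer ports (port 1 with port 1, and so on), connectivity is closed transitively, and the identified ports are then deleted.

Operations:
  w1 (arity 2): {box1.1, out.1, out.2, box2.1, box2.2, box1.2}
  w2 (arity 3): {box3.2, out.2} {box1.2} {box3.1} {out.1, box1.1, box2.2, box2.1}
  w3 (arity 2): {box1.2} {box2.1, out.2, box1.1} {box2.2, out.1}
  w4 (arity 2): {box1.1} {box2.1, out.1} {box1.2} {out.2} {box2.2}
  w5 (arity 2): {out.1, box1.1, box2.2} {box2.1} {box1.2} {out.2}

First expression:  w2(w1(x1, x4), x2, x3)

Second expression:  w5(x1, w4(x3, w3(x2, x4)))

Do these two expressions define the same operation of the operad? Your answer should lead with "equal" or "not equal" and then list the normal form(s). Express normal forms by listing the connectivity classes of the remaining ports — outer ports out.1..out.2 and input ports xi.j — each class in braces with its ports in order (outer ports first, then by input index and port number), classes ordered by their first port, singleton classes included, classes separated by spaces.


not equal; first: {out.1, x1.1, x1.2, x2.1, x2.2, x4.1, x4.2} {out.2, x3.2} {x3.1}; second: {out.1, x1.1} {out.2} {x1.2} {x2.1, x4.1} {x2.2} {x3.1} {x3.2} {x4.2}

The first expression reduces to {out.1, x1.1, x1.2, x2.1, x2.2, x4.1, x4.2} {out.2, x3.2} {x3.1}
The second expression reduces to {out.1, x1.1} {out.2} {x1.2} {x2.1, x4.1} {x2.2} {x3.1} {x3.2} {x4.2}
They disagree, so not equal.


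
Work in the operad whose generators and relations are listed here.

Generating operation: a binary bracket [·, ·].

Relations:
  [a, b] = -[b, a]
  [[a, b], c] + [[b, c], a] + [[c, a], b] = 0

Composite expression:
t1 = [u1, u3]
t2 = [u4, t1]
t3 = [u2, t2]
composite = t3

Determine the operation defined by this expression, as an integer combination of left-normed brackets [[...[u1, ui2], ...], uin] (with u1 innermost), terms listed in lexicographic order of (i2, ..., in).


Antisymmetry and Jacobi reduce to u1-anchored left-normed brackets.
Composite bracket: [u2, [u4, [u1, u3]]]
The bracket unfolds into 8 signed words via [a, b] = ab - ba (2^3 = 8).
Collect the words opening with u1:
  from u1u3u4u2, sign +1: term +[[[u1, u3], u4], u2]

[[[u1, u3], u4], u2]


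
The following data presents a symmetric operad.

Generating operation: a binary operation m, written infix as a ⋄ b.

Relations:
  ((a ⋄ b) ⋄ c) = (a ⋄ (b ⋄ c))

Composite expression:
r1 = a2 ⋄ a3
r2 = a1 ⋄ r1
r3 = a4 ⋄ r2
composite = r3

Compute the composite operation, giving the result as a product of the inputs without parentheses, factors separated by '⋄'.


Associativity of m dissolves the nesting; only the a-input order survives.
(a2 ⋄ a3) unparenthesizes to a2 ⋄ a3
(a1 ⋄ (a2 ⋄ a3)) unparenthesizes to a1 ⋄ a2 ⋄ a3
(a4 ⋄ (a1 ⋄ (a2 ⋄ a3))) unparenthesizes to a4 ⋄ a1 ⋄ a2 ⋄ a3

a4 ⋄ a1 ⋄ a2 ⋄ a3


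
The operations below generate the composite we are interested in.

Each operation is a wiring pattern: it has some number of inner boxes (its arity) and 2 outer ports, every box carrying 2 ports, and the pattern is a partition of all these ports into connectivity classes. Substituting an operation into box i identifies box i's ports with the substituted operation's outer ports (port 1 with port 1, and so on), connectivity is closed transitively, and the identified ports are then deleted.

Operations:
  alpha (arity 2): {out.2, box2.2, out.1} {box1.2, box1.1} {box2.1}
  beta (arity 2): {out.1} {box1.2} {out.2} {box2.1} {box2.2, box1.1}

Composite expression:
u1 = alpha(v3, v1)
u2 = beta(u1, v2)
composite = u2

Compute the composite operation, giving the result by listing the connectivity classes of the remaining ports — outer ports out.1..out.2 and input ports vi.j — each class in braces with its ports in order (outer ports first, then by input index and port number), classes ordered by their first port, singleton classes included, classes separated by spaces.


{out.1} {out.2} {v1.1} {v1.2, v2.2} {v2.1} {v3.1, v3.2}

Treat the ports identified at beta as solder joints: merge, then drop.
the subtree at alpha composes to {out.1, out.2, v1.2} {v1.1} {v3.1, v3.2} on (v3, v1); out.j = own outer ports
the subtree at beta composes to {out.1} {out.2} {v1.1} {v1.2, v2.2} {v2.1} {v3.1, v3.2} on (v3, v1, v2); out.j = own outer ports


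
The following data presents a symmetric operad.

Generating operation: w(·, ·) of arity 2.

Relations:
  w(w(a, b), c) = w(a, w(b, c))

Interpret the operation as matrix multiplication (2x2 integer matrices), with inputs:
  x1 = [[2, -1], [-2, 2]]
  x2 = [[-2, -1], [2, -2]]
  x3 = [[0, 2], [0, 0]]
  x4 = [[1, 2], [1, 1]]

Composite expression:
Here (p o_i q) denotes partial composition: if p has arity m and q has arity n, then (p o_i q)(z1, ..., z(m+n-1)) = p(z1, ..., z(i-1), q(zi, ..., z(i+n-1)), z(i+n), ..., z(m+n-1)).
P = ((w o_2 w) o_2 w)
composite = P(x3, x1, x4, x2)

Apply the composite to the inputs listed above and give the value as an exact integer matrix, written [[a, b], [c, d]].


[[-8, 8], [0, 0]]


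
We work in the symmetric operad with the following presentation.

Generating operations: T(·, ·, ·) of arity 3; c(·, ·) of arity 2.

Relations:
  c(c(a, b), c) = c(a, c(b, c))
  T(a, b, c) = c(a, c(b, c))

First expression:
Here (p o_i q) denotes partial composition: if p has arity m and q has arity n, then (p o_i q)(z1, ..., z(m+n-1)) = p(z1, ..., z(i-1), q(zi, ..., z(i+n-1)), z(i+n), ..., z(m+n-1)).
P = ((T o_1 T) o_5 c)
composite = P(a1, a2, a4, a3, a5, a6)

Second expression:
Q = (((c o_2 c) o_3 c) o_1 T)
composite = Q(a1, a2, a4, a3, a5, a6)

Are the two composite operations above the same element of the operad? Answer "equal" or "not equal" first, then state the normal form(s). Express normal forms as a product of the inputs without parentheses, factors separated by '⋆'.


Reducing the first expression gives a1 ⋆ a2 ⋆ a4 ⋆ a3 ⋆ a5 ⋆ a6
Reducing the second expression gives a1 ⋆ a2 ⋆ a4 ⋆ a3 ⋆ a5 ⋆ a6
One common form — equal.

equal; both compose to a1 ⋆ a2 ⋆ a4 ⋆ a3 ⋆ a5 ⋆ a6


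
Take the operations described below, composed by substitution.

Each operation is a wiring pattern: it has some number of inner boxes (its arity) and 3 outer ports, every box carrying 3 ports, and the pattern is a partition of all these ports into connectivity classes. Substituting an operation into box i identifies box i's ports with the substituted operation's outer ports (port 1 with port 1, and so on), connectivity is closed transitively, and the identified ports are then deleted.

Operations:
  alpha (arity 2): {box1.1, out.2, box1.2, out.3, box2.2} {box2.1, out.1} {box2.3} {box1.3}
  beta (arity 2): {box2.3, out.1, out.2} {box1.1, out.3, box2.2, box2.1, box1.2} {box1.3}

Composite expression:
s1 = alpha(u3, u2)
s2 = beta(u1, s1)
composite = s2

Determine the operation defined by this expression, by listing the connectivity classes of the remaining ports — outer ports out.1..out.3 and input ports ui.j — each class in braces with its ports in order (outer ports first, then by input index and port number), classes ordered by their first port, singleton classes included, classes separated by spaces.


{out.1, out.2, out.3, u1.1, u1.2, u2.1, u2.2, u3.1, u3.2} {u1.3} {u2.3} {u3.3}

Substituting into beta glues patterns; closure does the rest.
alpha over (u3, u2) gives {out.1, u2.1} {out.2, out.3, u2.2, u3.1, u3.2} {u2.3} {u3.3}, out.j being that stage's outer ports
beta over (u1, u3, u2) gives {out.1, out.2, out.3, u1.1, u1.2, u2.1, u2.2, u3.1, u3.2} {u1.3} {u2.3} {u3.3}, out.j being that stage's outer ports


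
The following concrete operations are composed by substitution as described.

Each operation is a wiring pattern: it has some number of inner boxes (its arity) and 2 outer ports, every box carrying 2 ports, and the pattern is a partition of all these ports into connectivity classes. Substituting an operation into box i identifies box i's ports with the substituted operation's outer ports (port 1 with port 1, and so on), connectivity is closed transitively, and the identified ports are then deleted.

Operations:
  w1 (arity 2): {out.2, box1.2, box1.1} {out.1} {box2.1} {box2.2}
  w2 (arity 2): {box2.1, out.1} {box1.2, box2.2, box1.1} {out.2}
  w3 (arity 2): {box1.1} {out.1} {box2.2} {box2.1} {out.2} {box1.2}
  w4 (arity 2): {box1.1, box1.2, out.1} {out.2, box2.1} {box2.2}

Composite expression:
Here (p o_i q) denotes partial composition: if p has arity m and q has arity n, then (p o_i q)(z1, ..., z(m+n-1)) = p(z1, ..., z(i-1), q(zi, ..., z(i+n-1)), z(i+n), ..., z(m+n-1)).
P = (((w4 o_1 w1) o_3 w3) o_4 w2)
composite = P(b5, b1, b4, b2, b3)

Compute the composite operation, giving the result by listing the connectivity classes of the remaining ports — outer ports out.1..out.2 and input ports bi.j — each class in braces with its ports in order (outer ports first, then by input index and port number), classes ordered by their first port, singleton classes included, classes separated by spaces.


{out.1, b5.1, b5.2} {out.2} {b1.1} {b1.2} {b2.1, b2.2, b3.2} {b3.1} {b4.1} {b4.2}


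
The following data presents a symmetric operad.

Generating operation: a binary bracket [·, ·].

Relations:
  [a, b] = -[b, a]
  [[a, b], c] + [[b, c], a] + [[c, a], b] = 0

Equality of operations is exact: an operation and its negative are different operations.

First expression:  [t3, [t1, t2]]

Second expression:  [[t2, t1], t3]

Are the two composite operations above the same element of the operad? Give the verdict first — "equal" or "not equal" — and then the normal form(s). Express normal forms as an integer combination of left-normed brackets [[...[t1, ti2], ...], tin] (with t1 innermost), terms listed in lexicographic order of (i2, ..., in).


In normal form, the first expression is -[[t1, t2], t3]
In normal form, the second expression is -[[t1, t2], t3]
The normal forms match — equal.

equal: each reduces to -[[t1, t2], t3]


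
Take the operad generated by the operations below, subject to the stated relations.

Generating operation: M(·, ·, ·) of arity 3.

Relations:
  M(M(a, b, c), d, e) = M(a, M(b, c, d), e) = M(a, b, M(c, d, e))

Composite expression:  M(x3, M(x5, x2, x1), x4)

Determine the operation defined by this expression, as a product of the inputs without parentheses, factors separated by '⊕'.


All parenthesizations of M agree; list the x-inputs left to right.
M(x5, x2, x1) reduces to x5 ⊕ x2 ⊕ x1
M(x3, M(x5, x2, x1), x4) reduces to x3 ⊕ x5 ⊕ x2 ⊕ x1 ⊕ x4

x3 ⊕ x5 ⊕ x2 ⊕ x1 ⊕ x4


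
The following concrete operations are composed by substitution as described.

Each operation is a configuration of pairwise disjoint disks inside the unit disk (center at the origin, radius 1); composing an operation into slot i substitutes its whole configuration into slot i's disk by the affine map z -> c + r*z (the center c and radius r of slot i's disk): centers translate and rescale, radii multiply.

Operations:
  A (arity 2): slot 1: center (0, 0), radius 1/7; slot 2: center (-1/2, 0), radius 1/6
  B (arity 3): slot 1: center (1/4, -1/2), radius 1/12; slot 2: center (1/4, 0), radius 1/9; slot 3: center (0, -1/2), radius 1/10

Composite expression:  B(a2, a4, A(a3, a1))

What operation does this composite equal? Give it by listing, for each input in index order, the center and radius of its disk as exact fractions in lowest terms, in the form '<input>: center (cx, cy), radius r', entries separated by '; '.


Below B, radii multiply path by path; the a-disk centers shift.
tracing a2 down its 1-map path: center (1/4, -1/2), radius 1/12
tracing a4 down its 1-map path: center (1/4, 0), radius 1/9
tracing a3 down its 2-map path: center (0, -1/2), radius 1/70
tracing a1 down its 2-map path: center (-1/20, -1/2), radius 1/60

a1: center (-1/20, -1/2), radius 1/60; a2: center (1/4, -1/2), radius 1/12; a3: center (0, -1/2), radius 1/70; a4: center (1/4, 0), radius 1/9


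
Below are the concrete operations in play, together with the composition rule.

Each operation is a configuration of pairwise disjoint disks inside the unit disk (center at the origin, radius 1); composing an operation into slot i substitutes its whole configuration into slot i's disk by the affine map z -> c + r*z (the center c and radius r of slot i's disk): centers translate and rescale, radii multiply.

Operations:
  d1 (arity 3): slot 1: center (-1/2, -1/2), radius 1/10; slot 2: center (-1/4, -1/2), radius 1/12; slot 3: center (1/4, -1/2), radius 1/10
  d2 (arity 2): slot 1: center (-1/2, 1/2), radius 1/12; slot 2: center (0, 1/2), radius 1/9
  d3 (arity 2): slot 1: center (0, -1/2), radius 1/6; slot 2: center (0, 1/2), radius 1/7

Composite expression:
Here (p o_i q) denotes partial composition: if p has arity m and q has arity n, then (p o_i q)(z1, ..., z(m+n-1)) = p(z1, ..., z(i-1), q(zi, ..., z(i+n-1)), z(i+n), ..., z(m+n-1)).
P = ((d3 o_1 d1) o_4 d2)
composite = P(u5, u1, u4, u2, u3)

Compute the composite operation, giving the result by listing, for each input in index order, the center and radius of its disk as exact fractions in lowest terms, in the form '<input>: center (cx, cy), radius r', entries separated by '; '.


u1: center (-1/24, -7/12), radius 1/72; u2: center (-1/14, 4/7), radius 1/84; u3: center (0, 4/7), radius 1/63; u4: center (1/24, -7/12), radius 1/60; u5: center (-1/12, -7/12), radius 1/60

Nesting under d3 composes maps z -> c + r*z down each u-path.
u5: after 2 affine steps, its disk has center (-1/12, -7/12), radius 1/60
u1: after 2 affine steps, its disk has center (-1/24, -7/12), radius 1/72
u4: after 2 affine steps, its disk has center (1/24, -7/12), radius 1/60
u2: after 2 affine steps, its disk has center (-1/14, 4/7), radius 1/84
u3: after 2 affine steps, its disk has center (0, 4/7), radius 1/63


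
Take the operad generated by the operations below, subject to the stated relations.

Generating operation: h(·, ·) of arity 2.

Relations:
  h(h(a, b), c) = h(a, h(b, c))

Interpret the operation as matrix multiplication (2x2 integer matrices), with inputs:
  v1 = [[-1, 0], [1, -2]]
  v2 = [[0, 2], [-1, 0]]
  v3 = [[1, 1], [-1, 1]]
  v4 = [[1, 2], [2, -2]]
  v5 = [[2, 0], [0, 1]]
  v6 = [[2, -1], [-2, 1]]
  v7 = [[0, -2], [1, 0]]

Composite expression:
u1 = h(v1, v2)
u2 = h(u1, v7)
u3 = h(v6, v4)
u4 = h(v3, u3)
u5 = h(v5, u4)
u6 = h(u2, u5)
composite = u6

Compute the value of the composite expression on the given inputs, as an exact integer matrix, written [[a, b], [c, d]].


[[0, 0], [0, 48]]

h(v1, v2) = [[0, -2], [2, 2]]
h(h(v1, v2), v7) = [[-2, 0], [2, -4]]
h(v6, v4) = [[0, 6], [0, -6]]
h(v3, h(v6, v4)) = [[0, 0], [0, -12]]
h(v5, h(v3, h(v6, v4))) = [[0, 0], [0, -12]]
h(h(h(v1, v2), v7), h(v5, h(v3, h(v6, v4)))) = [[0, 0], [0, 48]]


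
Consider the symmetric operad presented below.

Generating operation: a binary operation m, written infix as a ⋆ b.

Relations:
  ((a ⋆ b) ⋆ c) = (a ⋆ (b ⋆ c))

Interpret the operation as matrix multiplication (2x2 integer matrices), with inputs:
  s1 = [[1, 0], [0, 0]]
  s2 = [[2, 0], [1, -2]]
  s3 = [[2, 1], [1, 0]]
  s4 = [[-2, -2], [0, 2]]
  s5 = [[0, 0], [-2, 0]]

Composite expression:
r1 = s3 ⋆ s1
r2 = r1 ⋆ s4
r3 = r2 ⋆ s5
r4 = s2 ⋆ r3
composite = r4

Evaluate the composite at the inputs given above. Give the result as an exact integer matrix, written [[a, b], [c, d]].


[[16, 0], [0, 0]]

(s3 ⋆ s1) = [[2, 0], [1, 0]]
((s3 ⋆ s1) ⋆ s4) = [[-4, -4], [-2, -2]]
(((s3 ⋆ s1) ⋆ s4) ⋆ s5) = [[8, 0], [4, 0]]
(s2 ⋆ (((s3 ⋆ s1) ⋆ s4) ⋆ s5)) = [[16, 0], [0, 0]]


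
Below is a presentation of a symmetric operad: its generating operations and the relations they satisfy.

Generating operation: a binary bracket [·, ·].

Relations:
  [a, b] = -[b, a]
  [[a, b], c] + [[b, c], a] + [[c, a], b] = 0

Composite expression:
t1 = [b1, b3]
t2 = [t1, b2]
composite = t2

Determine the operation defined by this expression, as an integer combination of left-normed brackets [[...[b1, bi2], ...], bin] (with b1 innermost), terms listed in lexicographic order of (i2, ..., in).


A multilinear Lie element is pinned by b1-initial words (b1 innermost).
Composite bracket: [[b1, b3], b2]
Full expansion: 4 signed words from ab - ba (2^2 = 4).
Only words starting with b1 matter:
  word b1b3b2 has sign +1, contributing +[[b1, b3], b2]

[[b1, b3], b2]


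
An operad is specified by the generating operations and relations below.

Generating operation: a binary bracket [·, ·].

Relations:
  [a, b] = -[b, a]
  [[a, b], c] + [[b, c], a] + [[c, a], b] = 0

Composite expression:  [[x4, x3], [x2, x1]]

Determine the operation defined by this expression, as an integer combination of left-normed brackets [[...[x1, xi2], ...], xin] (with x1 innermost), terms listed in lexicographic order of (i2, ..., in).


-[[[x1, x2], x3], x4] + [[[x1, x2], x4], x3]

In the tensor algebra, words opening x1 carry the x1-anchored form.
Composite bracket: [[x4, x3], [x2, x1]]
Full expansion: 8 signed words from ab - ba (2^3 = 8).
The x1-initial words carry the normal form:
  x1x2x3x4 appears with sign -1, giving the term -[[[x1, x2], x3], x4]
  x1x2x4x3 appears with sign +1, giving the term +[[[x1, x2], x4], x3]


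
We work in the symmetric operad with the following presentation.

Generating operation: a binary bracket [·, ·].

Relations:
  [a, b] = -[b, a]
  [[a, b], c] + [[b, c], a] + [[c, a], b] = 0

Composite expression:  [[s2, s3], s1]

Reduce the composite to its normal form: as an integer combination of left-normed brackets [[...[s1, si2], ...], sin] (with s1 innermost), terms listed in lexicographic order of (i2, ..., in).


-[[s1, s2], s3] + [[s1, s3], s2]

Antisymmetry and Jacobi reduce to s1-anchored left-normed brackets.
Composite bracket: [[s2, s3], s1]
Under [a, b] = ab - ba we get 4 signed associative words (2^2 = 4).
Coefficients come from the s1-initial words:
  from s1s2s3, sign -1: term -[[s1, s2], s3]
  from s1s3s2, sign +1: term +[[s1, s3], s2]


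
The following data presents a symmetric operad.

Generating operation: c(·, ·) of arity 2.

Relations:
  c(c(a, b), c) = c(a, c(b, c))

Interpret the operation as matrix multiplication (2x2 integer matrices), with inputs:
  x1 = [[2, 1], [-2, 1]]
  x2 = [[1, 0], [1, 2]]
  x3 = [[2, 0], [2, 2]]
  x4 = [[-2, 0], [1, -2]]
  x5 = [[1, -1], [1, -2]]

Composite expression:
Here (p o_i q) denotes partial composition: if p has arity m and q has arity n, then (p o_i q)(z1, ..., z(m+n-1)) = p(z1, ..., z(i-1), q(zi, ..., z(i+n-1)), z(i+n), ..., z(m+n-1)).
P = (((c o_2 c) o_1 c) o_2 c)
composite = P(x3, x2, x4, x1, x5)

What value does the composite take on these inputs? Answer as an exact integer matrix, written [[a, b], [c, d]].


[[-12, 16], [-4, 16]]

c(x2, x4) = [[-2, 0], [0, -4]]
c(x3, c(x2, x4)) = [[-4, 0], [-4, -8]]
c(x1, x5) = [[3, -4], [-1, 0]]
c(c(x3, c(x2, x4)), c(x1, x5)) = [[-12, 16], [-4, 16]]


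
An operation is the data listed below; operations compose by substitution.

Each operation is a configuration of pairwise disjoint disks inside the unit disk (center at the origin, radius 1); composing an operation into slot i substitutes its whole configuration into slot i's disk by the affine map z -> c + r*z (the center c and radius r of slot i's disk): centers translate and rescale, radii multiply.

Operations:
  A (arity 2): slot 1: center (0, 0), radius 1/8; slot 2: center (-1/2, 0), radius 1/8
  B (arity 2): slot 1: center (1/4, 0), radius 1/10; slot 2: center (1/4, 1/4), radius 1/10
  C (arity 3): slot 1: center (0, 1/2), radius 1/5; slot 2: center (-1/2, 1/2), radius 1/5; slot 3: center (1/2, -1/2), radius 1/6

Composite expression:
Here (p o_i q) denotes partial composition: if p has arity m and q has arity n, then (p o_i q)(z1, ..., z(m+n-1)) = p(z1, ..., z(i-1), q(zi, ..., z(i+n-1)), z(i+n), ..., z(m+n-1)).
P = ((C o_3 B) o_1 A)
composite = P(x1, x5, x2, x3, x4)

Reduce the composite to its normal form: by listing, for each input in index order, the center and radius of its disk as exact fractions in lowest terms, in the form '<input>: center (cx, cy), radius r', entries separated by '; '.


Below C, radii multiply path by path; the x-disk centers shift.
x1: after 2 affine steps, its disk has center (0, 1/2), radius 1/40
x5: after 2 affine steps, its disk has center (-1/10, 1/2), radius 1/40
x2: after 1 affine step, its disk has center (-1/2, 1/2), radius 1/5
x3: after 2 affine steps, its disk has center (13/24, -1/2), radius 1/60
x4: after 2 affine steps, its disk has center (13/24, -11/24), radius 1/60

x1: center (0, 1/2), radius 1/40; x2: center (-1/2, 1/2), radius 1/5; x3: center (13/24, -1/2), radius 1/60; x4: center (13/24, -11/24), radius 1/60; x5: center (-1/10, 1/2), radius 1/40


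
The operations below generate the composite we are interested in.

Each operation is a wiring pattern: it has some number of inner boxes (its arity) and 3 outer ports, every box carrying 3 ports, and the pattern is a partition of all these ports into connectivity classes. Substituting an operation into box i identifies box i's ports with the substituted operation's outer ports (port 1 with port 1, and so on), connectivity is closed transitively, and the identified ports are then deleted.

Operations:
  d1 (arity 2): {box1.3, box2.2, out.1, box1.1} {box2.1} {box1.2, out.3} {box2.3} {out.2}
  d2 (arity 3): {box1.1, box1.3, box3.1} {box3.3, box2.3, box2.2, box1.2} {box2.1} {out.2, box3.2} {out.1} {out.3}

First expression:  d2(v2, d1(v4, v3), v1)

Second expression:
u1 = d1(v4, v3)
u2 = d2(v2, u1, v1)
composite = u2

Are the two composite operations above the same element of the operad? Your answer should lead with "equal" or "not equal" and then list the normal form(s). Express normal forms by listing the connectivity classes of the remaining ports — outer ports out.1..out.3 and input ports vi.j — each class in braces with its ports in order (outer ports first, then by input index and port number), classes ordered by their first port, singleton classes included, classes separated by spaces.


equal; both compose to {out.1} {out.2, v1.2} {out.3} {v1.1, v2.1, v2.3} {v1.3, v2.2, v4.2} {v3.1} {v3.2, v4.1, v4.3} {v3.3}

The first expression, normalized: {out.1} {out.2, v1.2} {out.3} {v1.1, v2.1, v2.3} {v1.3, v2.2, v4.2} {v3.1} {v3.2, v4.1, v4.3} {v3.3}
The second expression, normalized: {out.1} {out.2, v1.2} {out.3} {v1.1, v2.1, v2.3} {v1.3, v2.2, v4.2} {v3.1} {v3.2, v4.1, v4.3} {v3.3}
The forms coincide; equal.


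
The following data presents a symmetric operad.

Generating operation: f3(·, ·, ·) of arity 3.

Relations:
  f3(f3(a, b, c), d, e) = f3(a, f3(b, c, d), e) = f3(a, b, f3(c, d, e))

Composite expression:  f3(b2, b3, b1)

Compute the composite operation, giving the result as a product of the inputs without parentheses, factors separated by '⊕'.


b2 ⊕ b3 ⊕ b1

Every regrouping of f3 is equal, so read the b-inputs in written order.
f3(b2, b3, b1) collapses to b2 ⊕ b3 ⊕ b1


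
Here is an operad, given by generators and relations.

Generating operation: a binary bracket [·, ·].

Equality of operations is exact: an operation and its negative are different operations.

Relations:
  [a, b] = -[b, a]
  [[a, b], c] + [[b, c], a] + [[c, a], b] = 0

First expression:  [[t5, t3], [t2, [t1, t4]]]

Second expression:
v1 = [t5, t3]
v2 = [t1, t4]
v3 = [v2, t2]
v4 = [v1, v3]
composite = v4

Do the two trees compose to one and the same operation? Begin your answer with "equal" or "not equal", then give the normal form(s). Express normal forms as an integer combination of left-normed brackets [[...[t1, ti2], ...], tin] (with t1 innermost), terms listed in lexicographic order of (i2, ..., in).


not equal; the first gives -[[[[t1, t4], t2], t3], t5] + [[[[t1, t4], t2], t5], t3] and the second [[[[t1, t4], t2], t3], t5] - [[[[t1, t4], t2], t5], t3]


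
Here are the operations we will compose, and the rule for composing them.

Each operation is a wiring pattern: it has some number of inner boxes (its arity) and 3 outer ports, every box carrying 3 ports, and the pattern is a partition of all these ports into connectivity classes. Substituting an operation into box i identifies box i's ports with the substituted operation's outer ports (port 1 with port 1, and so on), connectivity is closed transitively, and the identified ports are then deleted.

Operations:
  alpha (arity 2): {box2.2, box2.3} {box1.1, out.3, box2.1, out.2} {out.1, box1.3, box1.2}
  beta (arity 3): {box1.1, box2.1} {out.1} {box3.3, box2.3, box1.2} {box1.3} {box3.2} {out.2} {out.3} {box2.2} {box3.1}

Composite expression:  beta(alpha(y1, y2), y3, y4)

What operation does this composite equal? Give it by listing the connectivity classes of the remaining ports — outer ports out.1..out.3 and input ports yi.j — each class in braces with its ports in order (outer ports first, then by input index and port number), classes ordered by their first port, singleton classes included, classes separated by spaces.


{out.1} {out.2} {out.3} {y1.1, y2.1, y3.3, y4.3} {y1.2, y1.3, y3.1} {y2.2, y2.3} {y3.2} {y4.1} {y4.2}
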